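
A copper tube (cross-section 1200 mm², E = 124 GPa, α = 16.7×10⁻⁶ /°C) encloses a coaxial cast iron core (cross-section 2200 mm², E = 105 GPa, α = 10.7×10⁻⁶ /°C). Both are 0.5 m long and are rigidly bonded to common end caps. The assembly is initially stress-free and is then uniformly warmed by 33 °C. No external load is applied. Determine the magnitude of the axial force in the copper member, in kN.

P ≈ 17.9 kN (compressive in the copper)

Both members must finish at the same length. With the larger α, the copper tends to over-expand; the plates restrain it, putting the copper in compression and the cast iron in tension. With no external load the two internal forces are equal and opposite, magnitude P.
Compatibility of the two members (thermal + elastic change equal): (α₁ − α₂)ΔT = P·[1/(A₁E₁) + 1/(A₂E₂)].
|α₁ − α₂|·ΔT = 6×10⁻⁶ × 33 = 0.000198.
1/(A₁E₁) + 1/(A₂E₂) = 1/(1200×124×10³) + 1/(2200×105×10³) = 1.105×10⁻⁸ N⁻¹.
So P = 0.000198 / 1.105×10⁻⁸ = 17.92 kN.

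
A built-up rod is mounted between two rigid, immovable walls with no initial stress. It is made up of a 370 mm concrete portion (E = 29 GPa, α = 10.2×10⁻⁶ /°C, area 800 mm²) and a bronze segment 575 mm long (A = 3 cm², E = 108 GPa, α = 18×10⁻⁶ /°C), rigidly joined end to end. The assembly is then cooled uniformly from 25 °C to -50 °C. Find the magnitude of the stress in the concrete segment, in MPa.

σ ≈ 39.3 MPa (tensile)

If the supports were absent, the total length change would be Σ αᵢΔT Lᵢ = 10.2×10⁻⁶×75×370 + 18×10⁻⁶×75×575 = 1.059 mm.
The rigid supports impose zero overall length change; the single axial force P common to all segments must satisfy P Σ Lᵢ/(AᵢEᵢ) = δ_free.
Σ Lᵢ/(AᵢEᵢ) = 370/(800×29×10³) + 575/(300×108×10³) = 3.37×10⁻⁵ mm/N.
P = 1.059 / 3.37×10⁻⁵ = 31440 N = 31.44 kN, tensile.
σ_{concrete} = P / A = 31440 / 800 = 39.3 MPa.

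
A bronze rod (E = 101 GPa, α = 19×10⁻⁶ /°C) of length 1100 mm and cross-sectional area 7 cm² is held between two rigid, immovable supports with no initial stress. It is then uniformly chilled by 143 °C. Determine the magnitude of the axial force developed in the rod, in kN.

The ends cannot move, so σ = EαΔT = 101×10³ × 19×10⁻⁶ × 143 = 274.4 MPa.
Axial force P = σA = 274.4 × 700 = 192100 N = 192.1 kN, tensile.

P ≈ 192 kN (tensile)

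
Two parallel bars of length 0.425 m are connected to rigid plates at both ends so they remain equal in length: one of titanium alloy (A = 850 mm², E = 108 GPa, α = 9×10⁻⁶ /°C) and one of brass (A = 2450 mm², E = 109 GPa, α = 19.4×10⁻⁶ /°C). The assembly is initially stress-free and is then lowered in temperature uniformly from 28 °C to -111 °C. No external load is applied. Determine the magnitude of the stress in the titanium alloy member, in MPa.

Equilibrium of a rigid end plate with no external load gives equal and opposite internal forces ±P in the two members. Since α_{brass} > α_{titanium alloy}, cooling drives the brass into tension and the titanium alloy into compression.
Equating the net (thermal + elastic) strains gives |α₁ − α₂|·ΔT = P·[1/(A₁E₁) + 1/(A₂E₂)].
|α₁ − α₂|·ΔT = 10.4×10⁻⁶ × 139 = 0.001446.
1/(A₁E₁) + 1/(A₂E₂) = 1/(850×108×10³) + 1/(2450×109×10³) = 1.464×10⁻⁸ N⁻¹.
So P = 0.001446 / 1.464×10⁻⁸ = 98.76 kN.
σ_{titanium alloy} = P/A₁ = 98760/850 = 116.2 MPa, compressive.

σ ≈ 116 MPa (compressive)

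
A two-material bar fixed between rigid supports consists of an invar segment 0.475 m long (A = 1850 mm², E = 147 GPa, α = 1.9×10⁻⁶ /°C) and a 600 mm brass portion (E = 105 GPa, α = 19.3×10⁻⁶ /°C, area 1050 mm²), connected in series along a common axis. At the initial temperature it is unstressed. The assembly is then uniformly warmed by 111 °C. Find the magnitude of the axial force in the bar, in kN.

P ≈ 193 kN (compressive)

If the supports were absent, the total length change would be Σ αᵢΔT Lᵢ = 1.9×10⁻⁶×111×475 + 19.3×10⁻⁶×111×600 = 1.386 mm.
Since the ends are fixed, an axial force P builds up, equal in every segment, with P · Σ Lᵢ/(AᵢEᵢ) = δ_free.
The series flexibility is Σ Lᵢ/(AᵢEᵢ) = 475/(1850×147×10³) + 600/(1050×105×10³) = 7.189×10⁻⁶ mm/N.
Hence P = δ_free / Σ(L/AE) = 1.386/7.189×10⁻⁶ = 192.7 kN (compressive).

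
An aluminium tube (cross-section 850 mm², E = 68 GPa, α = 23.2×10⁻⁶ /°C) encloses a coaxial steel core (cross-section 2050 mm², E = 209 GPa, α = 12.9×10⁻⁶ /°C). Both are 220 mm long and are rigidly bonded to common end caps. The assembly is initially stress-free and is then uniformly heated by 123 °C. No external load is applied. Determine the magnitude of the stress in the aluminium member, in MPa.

Both members must finish at the same length. With the larger α, the aluminium tends to over-expand; the plates restrain it, putting the aluminium in compression and the steel in tension. With no external load the two internal forces are equal and opposite, magnitude P.
Compatibility of the two members (thermal + elastic change equal): (α₁ − α₂)ΔT = P·[1/(A₁E₁) + 1/(A₂E₂)].
|α₁ − α₂|·ΔT = 10.3×10⁻⁶ × 123 = 0.001267.
1/(A₁E₁) + 1/(A₂E₂) = 1/(850×68×10³) + 1/(2050×209×10³) = 1.964×10⁻⁸ N⁻¹.
P = 0.001267 / 1.964×10⁻⁸ = 64520 N = 64.52 kN.
σ_{aluminium} = P/A₁ = 64520/850 = 75.91 MPa, compressive.

σ ≈ 75.9 MPa (compressive)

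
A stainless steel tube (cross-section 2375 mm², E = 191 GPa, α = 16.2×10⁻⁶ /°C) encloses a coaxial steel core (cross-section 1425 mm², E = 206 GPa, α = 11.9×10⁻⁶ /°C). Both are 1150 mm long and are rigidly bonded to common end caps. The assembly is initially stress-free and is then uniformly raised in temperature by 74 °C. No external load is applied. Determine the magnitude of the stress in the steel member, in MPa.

Both members must finish at the same length. With the larger α, the stainless steel tends to over-expand; the plates restrain it, putting the stainless steel in compression and the steel in tension. With no external load the two internal forces are equal and opposite, magnitude P.
Compatibility of the two members (thermal + elastic change equal): (α₁ − α₂)ΔT = P·[1/(A₁E₁) + 1/(A₂E₂)].
|α₁ − α₂|·ΔT = 4.3×10⁻⁶ × 74 = 0.0003182.
1/(A₁E₁) + 1/(A₂E₂) = 1/(2375×191×10³) + 1/(1425×206×10³) = 5.611×10⁻⁹ N⁻¹.
P = 0.0003182 / 5.611×10⁻⁹ = 56710 N = 56.71 kN.
σ_{steel} = P/A₂ = 56710/1425 = 39.8 MPa, tensile.

σ ≈ 39.8 MPa (tensile)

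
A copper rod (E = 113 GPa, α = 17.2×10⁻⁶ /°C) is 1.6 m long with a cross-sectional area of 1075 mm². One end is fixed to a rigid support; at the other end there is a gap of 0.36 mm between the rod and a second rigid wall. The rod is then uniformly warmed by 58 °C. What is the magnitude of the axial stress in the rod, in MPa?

Free thermal elongation = αΔT L = 17.2×10⁻⁶ × 58 × 1600 = 1.596 mm.
The gap closes (δ_free > 0.36 mm) and the wall then resists a further 1.596 − 0.36 = 1.236 mm of expansion.
That suppressed elongation corresponds to σ = E·Δ/L = 113×10³ × 1.236/1600 = 87.3 MPa.

σ ≈ 87.3 MPa (compressive)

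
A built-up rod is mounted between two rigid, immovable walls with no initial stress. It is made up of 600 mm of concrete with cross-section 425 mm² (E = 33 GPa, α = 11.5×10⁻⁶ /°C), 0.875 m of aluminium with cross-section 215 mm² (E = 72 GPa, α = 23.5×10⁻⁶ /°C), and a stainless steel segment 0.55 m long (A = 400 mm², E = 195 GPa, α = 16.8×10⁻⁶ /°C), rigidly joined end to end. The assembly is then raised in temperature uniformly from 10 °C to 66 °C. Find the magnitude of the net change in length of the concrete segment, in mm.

If the supports were absent, the total length change would be Σ αᵢΔT Lᵢ = 11.5×10⁻⁶×56×600 + 23.5×10⁻⁶×56×875 + 16.8×10⁻⁶×56×550 = 2.055 mm.
Since the ends are fixed, an axial force P builds up, equal in every segment, with P · Σ Lᵢ/(AᵢEᵢ) = δ_free.
Σ Lᵢ/(AᵢEᵢ) = 600/(425×33×10³) + 875/(215×72×10³) + 550/(400×195×10³) = 0.0001064 mm/N.
So P = 2.055 / 0.0001064 = 19.32 kN, compressive.
For the concrete segment, free thermal change = 11.5×10⁻⁶×56×600 = 0.3864 mm and elastic change from P = 19320×600/(425×33×10³) = 0.8267 mm; these oppose, so the net change is 0.44 mm (segment shortens).

|ΔL| ≈ 0.44 mm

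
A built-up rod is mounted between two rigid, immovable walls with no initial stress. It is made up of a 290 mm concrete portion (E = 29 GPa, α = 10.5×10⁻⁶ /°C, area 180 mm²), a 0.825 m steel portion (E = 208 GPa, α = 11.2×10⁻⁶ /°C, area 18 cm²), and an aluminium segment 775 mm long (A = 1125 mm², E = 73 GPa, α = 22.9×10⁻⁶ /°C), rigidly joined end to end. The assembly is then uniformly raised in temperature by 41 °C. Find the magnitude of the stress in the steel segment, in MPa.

σ ≈ 10.2 MPa (compressive)

With the walls removed the bar would change length by δ_free = Σ αᵢΔT Lᵢ = 10.5×10⁻⁶×41×290 + 11.2×10⁻⁶×41×825 + 22.9×10⁻⁶×41×775 = 1.231 mm.
Since the ends are fixed, an axial force P builds up, equal in every segment, with P · Σ Lᵢ/(AᵢEᵢ) = δ_free.
Σ Lᵢ/(AᵢEᵢ) = 290/(180×29×10³) + 825/(1800×208×10³) + 775/(1125×73×10³) = 6.72×10⁻⁵ mm/N.
So P = 1.231 / 6.72×10⁻⁵ = 18.32 kN, compressive.
σ_{steel} = P / A = 18320 / 1800 = 10.18 MPa.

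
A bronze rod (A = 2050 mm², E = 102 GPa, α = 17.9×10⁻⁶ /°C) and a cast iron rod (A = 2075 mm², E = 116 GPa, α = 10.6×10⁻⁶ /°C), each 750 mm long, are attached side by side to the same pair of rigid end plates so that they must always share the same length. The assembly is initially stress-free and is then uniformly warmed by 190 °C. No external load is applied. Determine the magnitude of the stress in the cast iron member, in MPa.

Both members must finish at the same length. With the larger α, the bronze tends to over-expand; the plates restrain it, putting the bronze in compression and the cast iron in tension. With no external load the two internal forces are equal and opposite, magnitude P.
Equating the net (thermal + elastic) strains gives |α₁ − α₂|·ΔT = P·[1/(A₁E₁) + 1/(A₂E₂)].
|α₁ − α₂|·ΔT = 7.3×10⁻⁶ × 190 = 0.001387.
1/(A₁E₁) + 1/(A₂E₂) = 1/(2050×102×10³) + 1/(2075×116×10³) = 8.937×10⁻⁹ N⁻¹.
P = 0.001387 / 8.937×10⁻⁹ = 155200 N = 155.2 kN.
σ_{cast iron} = P/A₂ = 155200/2075 = 74.79 MPa, tensile.

σ ≈ 74.8 MPa (tensile)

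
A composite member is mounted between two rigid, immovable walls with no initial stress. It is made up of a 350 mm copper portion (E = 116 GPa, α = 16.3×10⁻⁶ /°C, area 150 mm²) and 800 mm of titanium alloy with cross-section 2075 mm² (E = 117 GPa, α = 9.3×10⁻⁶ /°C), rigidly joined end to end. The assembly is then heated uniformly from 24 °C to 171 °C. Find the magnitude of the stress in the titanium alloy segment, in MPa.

σ ≈ 39.8 MPa (compressive)

Free thermal expansion of the whole bar: Σ αᵢΔT Lᵢ = 16.3×10⁻⁶×147×350 + 9.3×10⁻⁶×147×800 = 1.932 mm.
The walls prevent any net length change, so an axial force P (same in every segment) develops. Compatibility: P · Σ Lᵢ/(AᵢEᵢ) = δ_free.
The series flexibility is Σ Lᵢ/(AᵢEᵢ) = 350/(150×116×10³) + 800/(2075×117×10³) = 2.341×10⁻⁵ mm/N.
So P = 1.932 / 2.341×10⁻⁵ = 82.54 kN, compressive.
σ_{titanium alloy} = P / A = 82540 / 2075 = 39.78 MPa.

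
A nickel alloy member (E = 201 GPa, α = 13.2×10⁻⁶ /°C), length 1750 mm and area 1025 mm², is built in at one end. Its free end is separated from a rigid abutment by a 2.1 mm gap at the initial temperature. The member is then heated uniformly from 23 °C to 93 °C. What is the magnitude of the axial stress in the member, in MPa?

Free thermal elongation = αΔT L = 13.2×10⁻⁶ × 70 × 1750 = 1.617 mm.
This is smaller than the 2.1 mm clearance, so the member expands freely without reaching the stop — the stress is zero.

σ ≈ 0 MPa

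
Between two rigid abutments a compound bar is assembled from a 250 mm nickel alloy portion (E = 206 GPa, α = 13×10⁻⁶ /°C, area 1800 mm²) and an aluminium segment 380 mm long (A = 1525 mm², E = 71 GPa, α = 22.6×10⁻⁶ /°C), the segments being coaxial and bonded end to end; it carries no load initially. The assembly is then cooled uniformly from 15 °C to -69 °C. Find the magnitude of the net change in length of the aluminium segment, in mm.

Free thermal contraction of the whole bar: Σ αᵢΔT Lᵢ = 13×10⁻⁶×84×250 + 22.6×10⁻⁶×84×380 = 0.9944 mm.
Since the ends are fixed, an axial force P builds up, equal in every segment, with P · Σ Lᵢ/(AᵢEᵢ) = δ_free.
Σ Lᵢ/(AᵢEᵢ) = 250/(1800×206×10³) + 380/(1525×71×10³) = 4.184×10⁻⁶ mm/N.
P = 0.9944 / 4.184×10⁻⁶ = 237700 N = 237.7 kN, tensile.
For the aluminium segment, free thermal change = 22.6×10⁻⁶×84×380 = 0.7214 mm and elastic change from P = 237700×380/(1525×71×10³) = 0.8341 mm; these oppose, so the net change is 0.113 mm (segment lengthens).

|ΔL| ≈ 0.113 mm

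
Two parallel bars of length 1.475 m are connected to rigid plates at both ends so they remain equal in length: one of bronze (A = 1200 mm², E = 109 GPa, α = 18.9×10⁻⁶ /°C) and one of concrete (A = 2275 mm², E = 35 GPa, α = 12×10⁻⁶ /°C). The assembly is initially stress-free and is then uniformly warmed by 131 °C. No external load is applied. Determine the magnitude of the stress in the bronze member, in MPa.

σ ≈ 37.3 MPa (compressive)

Both members must finish at the same length. With the larger α, the bronze tends to over-expand; the plates restrain it, putting the bronze in compression and the concrete in tension. With no external load the two internal forces are equal and opposite, magnitude P.
Setting the final lengths equal and cancelling L: (α₁ − α₂)ΔT = P/(A₁E₁) + P/(A₂E₂).
|α₁ − α₂|·ΔT = 6.9×10⁻⁶ × 131 = 0.0009039.
1/(A₁E₁) + 1/(A₂E₂) = 1/(1200×109×10³) + 1/(2275×35×10³) = 2.02×10⁻⁸ N⁻¹.
P = 0.0009039 / 2.02×10⁻⁸ = 44740 N = 44.74 kN.
σ_{bronze} = P/A₁ = 44740/1200 = 37.28 MPa, compressive.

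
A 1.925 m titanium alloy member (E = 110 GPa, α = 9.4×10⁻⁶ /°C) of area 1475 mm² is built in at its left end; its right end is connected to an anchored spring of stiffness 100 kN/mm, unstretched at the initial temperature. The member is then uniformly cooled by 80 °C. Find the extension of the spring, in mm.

δ ≈ 0.662 mm

If the spring were absent the member would shorten by αΔT L = 9.4×10⁻⁶ × 80 × 1925 = 1.448 mm.
Let P be the tensile force in the spring. The member extends elastically by PL/(AE) and the spring stretches by P/k; together these equal δ_free.
So P = δ_free / [L/(AE) + 1/k] = 1.448 / [ 1925/(1475×110×10³) + 1/(100×10³) ].
P = 1.448 / 2.186×10⁻⁵ = 66210 N.
Spring extension = P/k = 66210/(100×10³) = 0.6621 mm.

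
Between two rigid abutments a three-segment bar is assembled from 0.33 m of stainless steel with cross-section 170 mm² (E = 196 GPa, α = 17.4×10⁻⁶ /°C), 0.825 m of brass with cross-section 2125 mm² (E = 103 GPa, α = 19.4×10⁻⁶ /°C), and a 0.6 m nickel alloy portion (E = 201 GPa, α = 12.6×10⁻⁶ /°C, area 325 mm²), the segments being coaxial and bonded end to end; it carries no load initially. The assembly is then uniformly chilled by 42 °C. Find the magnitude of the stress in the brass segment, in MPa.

σ ≈ 25.3 MPa (tensile)

Free thermal contraction of the whole bar: Σ αᵢΔT Lᵢ = 17.4×10⁻⁶×42×330 + 19.4×10⁻⁶×42×825 + 12.6×10⁻⁶×42×600 = 1.231 mm.
The walls prevent any net length change, so an axial force P (same in every segment) develops. Compatibility: P · Σ Lᵢ/(AᵢEᵢ) = δ_free.
The series flexibility is Σ Lᵢ/(AᵢEᵢ) = 330/(170×196×10³) + 825/(2125×103×10³) + 600/(325×201×10³) = 2.286×10⁻⁵ mm/N.
Hence P = δ_free / Σ(L/AE) = 1.231/2.286×10⁻⁵ = 53.85 kN (tensile).
σ_{brass} = P / A = 53850 / 2125 = 25.34 MPa.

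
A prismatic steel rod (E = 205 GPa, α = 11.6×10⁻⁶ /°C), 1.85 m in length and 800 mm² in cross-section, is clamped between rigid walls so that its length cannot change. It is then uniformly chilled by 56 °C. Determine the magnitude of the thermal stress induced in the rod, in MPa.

With length fixed, the mechanical strain must cancel the thermal strain αΔT = 11.6×10⁻⁶ × 56 = 649.6×10⁻⁶.
Hence σ = E·αΔT = 205×10³ × 649.6×10⁻⁶ = 133.2 MPa, tensile.

σ ≈ 133 MPa (tensile)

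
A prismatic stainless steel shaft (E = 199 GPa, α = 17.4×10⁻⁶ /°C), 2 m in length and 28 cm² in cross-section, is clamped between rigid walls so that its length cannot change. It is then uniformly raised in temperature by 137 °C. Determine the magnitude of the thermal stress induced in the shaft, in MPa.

σ ≈ 474 MPa (compressive)

With length fixed, the mechanical strain must cancel the thermal strain αΔT = 17.4×10⁻⁶ × 137 = 2383.8×10⁻⁶.
σ = EαΔT = 199×10³ × 17.4×10⁻⁶ × 137 = 474.4 MPa (compressive; the shaft is trying to expand).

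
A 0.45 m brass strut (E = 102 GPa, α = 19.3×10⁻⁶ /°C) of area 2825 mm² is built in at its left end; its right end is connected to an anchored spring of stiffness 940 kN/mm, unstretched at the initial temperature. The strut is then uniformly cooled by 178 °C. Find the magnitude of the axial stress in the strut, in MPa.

σ ≈ 208 MPa (tensile)

The unrestrained thermal change is αΔT L = 19.3×10⁻⁶ × 178 × 450 = 1.546 mm.
With a force P in the spring, the elastic change of the strut is PL/(AE) and that of the spring is P/k; compatibility requires their sum to equal δ_free.
P [ L/(AE) + 1/k ] = δ_free → P [ 450/(2825×102×10³) + 1/(940×10³) ] = 1.546.
P = 1.546 / 2.626×10⁻⁶ = 588800 N.
σ = P/A = 588800/2825 = 208.4 MPa.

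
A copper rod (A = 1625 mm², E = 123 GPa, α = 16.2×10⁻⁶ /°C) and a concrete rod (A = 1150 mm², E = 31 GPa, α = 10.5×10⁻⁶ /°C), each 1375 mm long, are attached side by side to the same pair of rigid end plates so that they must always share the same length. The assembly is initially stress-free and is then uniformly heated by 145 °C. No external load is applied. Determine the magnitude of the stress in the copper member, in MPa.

σ ≈ 15.4 MPa (compressive)

Both members must finish at the same length. With the larger α, the copper tends to over-expand; the plates restrain it, putting the copper in compression and the concrete in tension. With no external load the two internal forces are equal and opposite, magnitude P.
Compatibility of the two members (thermal + elastic change equal): (α₁ − α₂)ΔT = P·[1/(A₁E₁) + 1/(A₂E₂)].
|α₁ − α₂|·ΔT = 5.7×10⁻⁶ × 145 = 0.0008265.
1/(A₁E₁) + 1/(A₂E₂) = 1/(1625×123×10³) + 1/(1150×31×10³) = 3.305×10⁻⁸ N⁻¹.
P = 0.0008265 / 3.305×10⁻⁸ = 25000 N = 25 kN.
σ_{copper} = P/A₁ = 25000/1625 = 15.39 MPa, compressive.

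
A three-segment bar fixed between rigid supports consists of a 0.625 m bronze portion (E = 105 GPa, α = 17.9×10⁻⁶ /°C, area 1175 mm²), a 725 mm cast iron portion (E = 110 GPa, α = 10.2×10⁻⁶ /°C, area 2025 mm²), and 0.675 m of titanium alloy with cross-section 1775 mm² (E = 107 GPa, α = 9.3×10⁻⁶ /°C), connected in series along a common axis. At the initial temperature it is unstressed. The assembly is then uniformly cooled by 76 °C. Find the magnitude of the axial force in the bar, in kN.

P ≈ 159 kN (tensile)

If the supports were absent, the total length change would be Σ αᵢΔT Lᵢ = 17.9×10⁻⁶×76×625 + 10.2×10⁻⁶×76×725 + 9.3×10⁻⁶×76×675 = 1.889 mm.
The walls prevent any net length change, so an axial force P (same in every segment) develops. Compatibility: P · Σ Lᵢ/(AᵢEᵢ) = δ_free.
Σ Lᵢ/(AᵢEᵢ) = 625/(1175×105×10³) + 725/(2025×110×10³) + 675/(1775×107×10³) = 1.187×10⁻⁵ mm/N.
P = 1.889 / 1.187×10⁻⁵ = 159100 N = 159.1 kN, tensile.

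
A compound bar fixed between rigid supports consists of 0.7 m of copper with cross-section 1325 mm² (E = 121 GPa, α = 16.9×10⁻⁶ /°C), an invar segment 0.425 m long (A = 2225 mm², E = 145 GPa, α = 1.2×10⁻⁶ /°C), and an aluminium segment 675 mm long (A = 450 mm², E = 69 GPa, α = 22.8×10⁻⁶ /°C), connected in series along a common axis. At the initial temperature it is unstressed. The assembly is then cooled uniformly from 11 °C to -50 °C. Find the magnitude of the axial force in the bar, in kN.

If the supports were absent, the total length change would be Σ αᵢΔT Lᵢ = 16.9×10⁻⁶×61×700 + 1.2×10⁻⁶×61×425 + 22.8×10⁻⁶×61×675 = 1.692 mm.
The rigid supports impose zero overall length change; the single axial force P common to all segments must satisfy P Σ Lᵢ/(AᵢEᵢ) = δ_free.
Σ Lᵢ/(AᵢEᵢ) = 700/(1325×121×10³) + 425/(2225×145×10³) + 675/(450×69×10³) = 2.742×10⁻⁵ mm/N.
Hence P = δ_free / Σ(L/AE) = 1.692/2.742×10⁻⁵ = 61.68 kN (tensile).

P ≈ 61.7 kN (tensile)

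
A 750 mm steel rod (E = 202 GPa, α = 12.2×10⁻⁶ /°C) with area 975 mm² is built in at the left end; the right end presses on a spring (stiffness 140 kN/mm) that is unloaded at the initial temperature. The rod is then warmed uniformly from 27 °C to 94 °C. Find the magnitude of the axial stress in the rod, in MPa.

σ ≈ 57.4 MPa (compressive)

If the spring were absent the rod would lengthen by αΔT L = 12.2×10⁻⁶ × 67 × 750 = 0.613 mm.
Let P be the compressive force at the spring. The rod shortens elastically by PL/(AE) and the spring compresses by P/k; together these equal δ_free.
So P = δ_free / [L/(AE) + 1/k] = 0.613 / [ 750/(975×202×10³) + 1/(140×10³) ].
P = 0.613 / 1.095×10⁻⁵ = 55980 N.
σ = P/A = 55980/975 = 57.42 MPa.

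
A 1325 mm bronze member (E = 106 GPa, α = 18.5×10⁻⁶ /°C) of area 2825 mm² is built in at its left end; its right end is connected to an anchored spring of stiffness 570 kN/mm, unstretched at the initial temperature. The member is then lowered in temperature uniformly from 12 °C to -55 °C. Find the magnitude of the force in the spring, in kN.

The unrestrained thermal change is αΔT L = 18.5×10⁻⁶ × 67 × 1325 = 1.642 mm.
With a force P in the spring, the elastic change of the member is PL/(AE) and that of the spring is P/k; compatibility requires their sum to equal δ_free.
So P = δ_free / [L/(AE) + 1/k] = 1.642 / [ 1325/(2825×106×10³) + 1/(570×10³) ].
P = 1.642 / 6.179×10⁻⁶ = 265800 N.

P ≈ 266 kN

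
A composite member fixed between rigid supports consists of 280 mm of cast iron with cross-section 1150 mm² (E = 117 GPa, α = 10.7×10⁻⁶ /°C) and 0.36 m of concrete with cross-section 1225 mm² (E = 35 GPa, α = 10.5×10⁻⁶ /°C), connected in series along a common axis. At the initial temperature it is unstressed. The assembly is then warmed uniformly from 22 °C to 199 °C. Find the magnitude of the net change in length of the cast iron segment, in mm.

Free thermal expansion of the whole bar: Σ αᵢΔT Lᵢ = 10.7×10⁻⁶×177×280 + 10.5×10⁻⁶×177×360 = 1.199 mm.
The walls prevent any net length change, so an axial force P (same in every segment) develops. Compatibility: P · Σ Lᵢ/(AᵢEᵢ) = δ_free.
Σ Lᵢ/(AᵢEᵢ) = 280/(1150×117×10³) + 360/(1225×35×10³) = 1.048×10⁻⁵ mm/N.
So P = 1.199 / 1.048×10⁻⁵ = 114.5 kN, compressive.
For the cast iron segment, free thermal change = 10.7×10⁻⁶×177×280 = 0.5303 mm and elastic change from P = 114500×280/(1150×117×10³) = 0.2382 mm; these oppose, so the net change is 0.292 mm (segment lengthens).

|ΔL| ≈ 0.292 mm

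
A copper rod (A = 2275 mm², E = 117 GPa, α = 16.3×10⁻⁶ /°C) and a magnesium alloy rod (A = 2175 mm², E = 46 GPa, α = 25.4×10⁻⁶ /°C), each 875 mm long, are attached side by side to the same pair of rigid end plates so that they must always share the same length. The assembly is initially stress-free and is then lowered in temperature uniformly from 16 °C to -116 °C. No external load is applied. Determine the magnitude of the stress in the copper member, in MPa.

The magnesium alloy has the larger α, so on cooling it would change length more than the copper if both were free. The rigid plates force a common final length, so the magnesium alloy is put into tension and the copper into compression, with equal and opposite forces P (no external load).
Compatibility of the two members (thermal + elastic change equal): (α₁ − α₂)ΔT = P·[1/(A₁E₁) + 1/(A₂E₂)].
|α₁ − α₂|·ΔT = 9.1×10⁻⁶ × 132 = 0.001201.
1/(A₁E₁) + 1/(A₂E₂) = 1/(2275×117×10³) + 1/(2175×46×10³) = 1.375×10⁻⁸ N⁻¹.
P = 0.001201 / 1.375×10⁻⁸ = 87350 N = 87.35 kN.
σ_{copper} = P/A₁ = 87350/2275 = 38.39 MPa, compressive.

σ ≈ 38.4 MPa (compressive)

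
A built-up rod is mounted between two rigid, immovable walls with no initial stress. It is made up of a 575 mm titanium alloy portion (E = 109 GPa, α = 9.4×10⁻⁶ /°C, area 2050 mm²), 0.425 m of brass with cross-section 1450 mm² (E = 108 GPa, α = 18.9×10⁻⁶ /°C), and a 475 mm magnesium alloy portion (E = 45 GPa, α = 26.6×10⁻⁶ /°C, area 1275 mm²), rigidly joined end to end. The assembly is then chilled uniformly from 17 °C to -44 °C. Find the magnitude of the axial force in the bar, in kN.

With the walls removed the bar would change length by δ_free = Σ αᵢΔT Lᵢ = 9.4×10⁻⁶×61×575 + 18.9×10⁻⁶×61×425 + 26.6×10⁻⁶×61×475 = 1.59 mm.
Since the ends are fixed, an axial force P builds up, equal in every segment, with P · Σ Lᵢ/(AᵢEᵢ) = δ_free.
The series flexibility is Σ Lᵢ/(AᵢEᵢ) = 575/(2050×109×10³) + 425/(1450×108×10³) + 475/(1275×45×10³) = 1.357×10⁻⁵ mm/N.
P = 1.59 / 1.357×10⁻⁵ = 117200 N = 117.2 kN, tensile.

P ≈ 117 kN (tensile)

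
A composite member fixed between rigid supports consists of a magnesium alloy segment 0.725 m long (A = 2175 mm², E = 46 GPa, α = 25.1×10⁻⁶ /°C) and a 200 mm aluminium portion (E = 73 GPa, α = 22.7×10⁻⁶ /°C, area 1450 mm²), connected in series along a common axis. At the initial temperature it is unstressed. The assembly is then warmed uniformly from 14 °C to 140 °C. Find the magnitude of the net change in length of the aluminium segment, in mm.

|ΔL| ≈ 0.0205 mm

If the supports were absent, the total length change would be Σ αᵢΔT Lᵢ = 25.1×10⁻⁶×126×725 + 22.7×10⁻⁶×126×200 = 2.865 mm.
The walls prevent any net length change, so an axial force P (same in every segment) develops. Compatibility: P · Σ Lᵢ/(AᵢEᵢ) = δ_free.
The series flexibility is Σ Lᵢ/(AᵢEᵢ) = 725/(2175×46×10³) + 200/(1450×73×10³) = 9.136×10⁻⁶ mm/N.
P = 2.865 / 9.136×10⁻⁶ = 313600 N = 313.6 kN, compressive.
For the aluminium segment, free thermal change = 22.7×10⁻⁶×126×200 = 0.572 mm and elastic change from P = 313600×200/(1450×73×10³) = 0.5925 mm; these oppose, so the net change is 0.0205 mm (segment shortens).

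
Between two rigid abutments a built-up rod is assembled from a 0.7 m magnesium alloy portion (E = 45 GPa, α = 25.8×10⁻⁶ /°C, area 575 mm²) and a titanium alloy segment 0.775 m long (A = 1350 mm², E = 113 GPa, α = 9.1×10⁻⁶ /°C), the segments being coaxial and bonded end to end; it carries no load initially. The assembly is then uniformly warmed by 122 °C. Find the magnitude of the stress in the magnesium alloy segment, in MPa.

Free thermal expansion of the whole bar: Σ αᵢΔT Lᵢ = 25.8×10⁻⁶×122×700 + 9.1×10⁻⁶×122×775 = 3.064 mm.
Since the ends are fixed, an axial force P builds up, equal in every segment, with P · Σ Lᵢ/(AᵢEᵢ) = δ_free.
Σ Lᵢ/(AᵢEᵢ) = 700/(575×45×10³) + 775/(1350×113×10³) = 3.213×10⁻⁵ mm/N.
Hence P = δ_free / Σ(L/AE) = 3.064/3.213×10⁻⁵ = 95.34 kN (compressive).
σ_{magnesium alloy} = P / A = 95340 / 575 = 165.8 MPa.

σ ≈ 166 MPa (compressive)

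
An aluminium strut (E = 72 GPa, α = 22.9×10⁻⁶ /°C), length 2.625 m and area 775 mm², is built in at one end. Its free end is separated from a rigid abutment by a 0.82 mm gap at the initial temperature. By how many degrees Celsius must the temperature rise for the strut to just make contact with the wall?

ΔT ≈ 13.6 °C

Contact occurs when the free expansion equals the gap: αΔT L = 0.82 mm.
So ΔT = g/(αL) = 0.82/(22.9×10⁻⁶ × 2625) = 13.64 °C.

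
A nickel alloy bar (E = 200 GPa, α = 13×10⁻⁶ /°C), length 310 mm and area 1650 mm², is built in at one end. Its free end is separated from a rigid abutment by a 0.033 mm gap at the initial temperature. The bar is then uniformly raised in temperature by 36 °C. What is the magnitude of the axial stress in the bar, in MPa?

σ ≈ 72.3 MPa (compressive)

If the wall were absent the bar would grow by αΔT L = 13×10⁻⁶ × 36 × 310 = 0.1451 mm.
The gap closes (δ_free > 0.033 mm) and the wall then resists a further 0.1451 − 0.033 = 0.1121 mm of expansion.
So σ = E(δ_free − g)/L = 200×10³ × 0.1121/310 = 72.31 MPa.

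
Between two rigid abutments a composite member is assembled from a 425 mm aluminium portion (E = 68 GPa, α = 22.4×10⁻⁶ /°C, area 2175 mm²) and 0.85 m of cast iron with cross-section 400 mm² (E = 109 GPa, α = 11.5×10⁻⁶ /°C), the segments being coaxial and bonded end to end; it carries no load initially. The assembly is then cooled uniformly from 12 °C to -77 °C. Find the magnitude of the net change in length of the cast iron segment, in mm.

|ΔL| ≈ 0.627 mm

With the walls removed the bar would change length by δ_free = Σ αᵢΔT Lᵢ = 22.4×10⁻⁶×89×425 + 11.5×10⁻⁶×89×850 = 1.717 mm.
Since the ends are fixed, an axial force P builds up, equal in every segment, with P · Σ Lᵢ/(AᵢEᵢ) = δ_free.
The series flexibility is Σ Lᵢ/(AᵢEᵢ) = 425/(2175×68×10³) + 850/(400×109×10³) = 2.237×10⁻⁵ mm/N.
So P = 1.717 / 2.237×10⁻⁵ = 76.77 kN, tensile.
For the cast iron segment, free thermal change = 11.5×10⁻⁶×89×850 = 0.87 mm and elastic change from P = 76770×850/(400×109×10³) = 1.497 mm; these oppose, so the net change is 0.627 mm (segment lengthens).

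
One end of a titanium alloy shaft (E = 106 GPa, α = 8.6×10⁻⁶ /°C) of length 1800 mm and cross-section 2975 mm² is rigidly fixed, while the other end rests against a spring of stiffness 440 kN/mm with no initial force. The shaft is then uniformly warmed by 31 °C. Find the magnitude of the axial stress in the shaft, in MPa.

If the spring were absent the shaft would lengthen by αΔT L = 8.6×10⁻⁶ × 31 × 1800 = 0.4799 mm.
With a force P in the spring, the elastic change of the shaft is PL/(AE) and that of the spring is P/k; compatibility requires their sum to equal δ_free.
P [ L/(AE) + 1/k ] = δ_free → P [ 1800/(2975×106×10³) + 1/(440×10³) ] = 0.4799.
P = 0.4799 / 7.981×10⁻⁶ = 60130 N.
σ = P/A = 60130/2975 = 20.21 MPa.

σ ≈ 20.2 MPa (compressive)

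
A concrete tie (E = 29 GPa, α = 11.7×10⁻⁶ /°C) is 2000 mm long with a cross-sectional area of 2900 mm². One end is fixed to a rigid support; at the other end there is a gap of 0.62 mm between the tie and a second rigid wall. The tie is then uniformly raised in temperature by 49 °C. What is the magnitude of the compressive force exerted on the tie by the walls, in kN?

P ≈ 22.1 kN

Unrestrained expansion: δ_free = αΔT L = 11.7×10⁻⁶ × 49 × 2000 = 1.147 mm.
This exceeds the 0.62 mm gap, so the wall pushes back. The portion of expansion that must be recovered elastically is δ_free − gap = 1.147 − 0.62 = 0.5266 mm.
Compatibility: PL/(AE) = 0.5266 mm, so σ = P/A = E × (0.5266/2000) = 7.636 MPa.
Force on the wall = σA = 7.636 × 2900 mm² = 22.14 kN.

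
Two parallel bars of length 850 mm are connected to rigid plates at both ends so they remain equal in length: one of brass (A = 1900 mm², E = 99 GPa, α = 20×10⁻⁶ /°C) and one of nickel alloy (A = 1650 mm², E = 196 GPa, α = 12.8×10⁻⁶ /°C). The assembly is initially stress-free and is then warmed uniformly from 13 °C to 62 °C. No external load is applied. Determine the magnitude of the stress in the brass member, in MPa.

σ ≈ 22.1 MPa (compressive)

Both members must finish at the same length. With the larger α, the brass tends to over-expand; the plates restrain it, putting the brass in compression and the nickel alloy in tension. With no external load the two internal forces are equal and opposite, magnitude P.
Equating the net (thermal + elastic) strains gives |α₁ − α₂|·ΔT = P·[1/(A₁E₁) + 1/(A₂E₂)].
|α₁ − α₂|·ΔT = 7.2×10⁻⁶ × 49 = 0.0003528.
1/(A₁E₁) + 1/(A₂E₂) = 1/(1900×99×10³) + 1/(1650×196×10³) = 8.408×10⁻⁹ N⁻¹.
So P = 0.0003528 / 8.408×10⁻⁹ = 41.96 kN.
σ_{brass} = P/A₁ = 41960/1900 = 22.08 MPa, compressive.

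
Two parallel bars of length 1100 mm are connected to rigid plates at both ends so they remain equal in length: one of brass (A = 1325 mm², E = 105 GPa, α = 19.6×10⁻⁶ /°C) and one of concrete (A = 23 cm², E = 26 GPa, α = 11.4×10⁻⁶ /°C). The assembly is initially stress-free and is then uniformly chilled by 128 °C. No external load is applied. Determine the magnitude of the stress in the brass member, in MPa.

Equilibrium of a rigid end plate with no external load gives equal and opposite internal forces ±P in the two members. Since α_{brass} > α_{concrete}, cooling drives the brass into tension and the concrete into compression.
Equating the net (thermal + elastic) strains gives |α₁ − α₂|·ΔT = P·[1/(A₁E₁) + 1/(A₂E₂)].
|α₁ − α₂|·ΔT = 8.2×10⁻⁶ × 128 = 0.00105.
1/(A₁E₁) + 1/(A₂E₂) = 1/(1325×105×10³) + 1/(2300×26×10³) = 2.391×10⁻⁸ N⁻¹.
P = 0.00105 / 2.391×10⁻⁸ = 43900 N = 43.9 kN.
σ_{brass} = P/A₁ = 43900/1325 = 33.13 MPa, tensile.

σ ≈ 33.1 MPa (tensile)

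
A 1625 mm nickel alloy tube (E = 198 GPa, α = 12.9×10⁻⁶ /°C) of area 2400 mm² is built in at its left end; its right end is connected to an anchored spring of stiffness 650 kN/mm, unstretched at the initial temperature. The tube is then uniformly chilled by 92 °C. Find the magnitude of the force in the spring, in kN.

P ≈ 389 kN

Free thermal contraction: δ_free = αΔT L = 12.9×10⁻⁶ × 92 × 1625 = 1.929 mm.
With a force P in the spring, the elastic change of the tube is PL/(AE) and that of the spring is P/k; compatibility requires their sum to equal δ_free.
So P = δ_free / [L/(AE) + 1/k] = 1.929 / [ 1625/(2400×198×10³) + 1/(650×10³) ].
P = 1.929 / 4.958×10⁻⁶ = 389000 N.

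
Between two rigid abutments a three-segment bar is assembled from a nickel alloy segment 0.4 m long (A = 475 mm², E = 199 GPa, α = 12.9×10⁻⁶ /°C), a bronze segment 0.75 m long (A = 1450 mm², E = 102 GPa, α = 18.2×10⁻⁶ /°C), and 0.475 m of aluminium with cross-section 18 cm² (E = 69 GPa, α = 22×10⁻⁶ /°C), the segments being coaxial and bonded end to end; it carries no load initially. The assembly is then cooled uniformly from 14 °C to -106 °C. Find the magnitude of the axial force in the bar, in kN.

With the walls removed the bar would change length by δ_free = Σ αᵢΔT Lᵢ = 12.9×10⁻⁶×120×400 + 18.2×10⁻⁶×120×750 + 22×10⁻⁶×120×475 = 3.511 mm.
Since the ends are fixed, an axial force P builds up, equal in every segment, with P · Σ Lᵢ/(AᵢEᵢ) = δ_free.
The series flexibility is Σ Lᵢ/(AᵢEᵢ) = 400/(475×199×10³) + 750/(1450×102×10³) + 475/(1800×69×10³) = 1.313×10⁻⁵ mm/N.
P = 3.511 / 1.313×10⁻⁵ = 267500 N = 267.5 kN, tensile.

P ≈ 267 kN (tensile)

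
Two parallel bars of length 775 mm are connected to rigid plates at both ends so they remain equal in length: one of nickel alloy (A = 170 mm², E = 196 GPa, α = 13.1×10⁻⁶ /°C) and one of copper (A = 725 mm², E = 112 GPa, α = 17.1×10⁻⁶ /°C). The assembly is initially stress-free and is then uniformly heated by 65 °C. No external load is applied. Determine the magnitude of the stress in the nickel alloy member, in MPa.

σ ≈ 36.1 MPa (tensile)

The copper has the larger α, so on heating it would change length more than the nickel alloy if both were free. The rigid plates force a common final length, so the copper is put into compression and the nickel alloy into tension, with equal and opposite forces P (no external load).
Equating the net (thermal + elastic) strains gives |α₁ − α₂|·ΔT = P·[1/(A₁E₁) + 1/(A₂E₂)].
|α₁ − α₂|·ΔT = 4×10⁻⁶ × 65 = 0.00026.
1/(A₁E₁) + 1/(A₂E₂) = 1/(170×196×10³) + 1/(725×112×10³) = 4.233×10⁻⁸ N⁻¹.
P = 0.00026 / 4.233×10⁻⁸ = 6143 N = 6.143 kN.
σ_{nickel alloy} = P/A₁ = 6143/170 = 36.13 MPa, tensile.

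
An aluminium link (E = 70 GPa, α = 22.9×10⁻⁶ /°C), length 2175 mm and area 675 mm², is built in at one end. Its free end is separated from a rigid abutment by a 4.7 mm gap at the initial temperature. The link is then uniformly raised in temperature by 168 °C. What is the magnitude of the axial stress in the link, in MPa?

Unrestrained expansion: δ_free = αΔT L = 22.9×10⁻⁶ × 168 × 2175 = 8.368 mm.
The gap closes (δ_free > 4.7 mm) and the wall then resists a further 8.368 − 4.7 = 3.668 mm of expansion.
So σ = E(δ_free − g)/L = 70×10³ × 3.668/2175 = 118 MPa.

σ ≈ 118 MPa (compressive)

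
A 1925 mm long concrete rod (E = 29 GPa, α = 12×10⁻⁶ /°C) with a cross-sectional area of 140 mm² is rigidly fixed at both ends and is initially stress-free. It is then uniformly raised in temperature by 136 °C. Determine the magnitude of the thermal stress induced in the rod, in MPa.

σ ≈ 47.3 MPa (compressive)

The supports are rigid, so the total axial strain is zero. The restrained thermal strain is ε = αΔT = 12×10⁻⁶ × 136 = 1632×10⁻⁶.
σ = EαΔT = 29×10³ × 12×10⁻⁶ × 136 = 47.33 MPa (compressive; the rod is trying to expand).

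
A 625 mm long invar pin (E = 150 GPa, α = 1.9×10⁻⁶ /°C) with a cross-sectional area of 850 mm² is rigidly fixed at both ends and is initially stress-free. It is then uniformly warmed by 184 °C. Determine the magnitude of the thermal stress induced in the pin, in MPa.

σ ≈ 52.4 MPa (compressive)

The supports are rigid, so the total axial strain is zero. The restrained thermal strain is ε = αΔT = 1.9×10⁻⁶ × 184 = 349.6×10⁻⁶.
Hence σ = E·αΔT = 150×10³ × 349.6×10⁻⁶ = 52.44 MPa, compressive.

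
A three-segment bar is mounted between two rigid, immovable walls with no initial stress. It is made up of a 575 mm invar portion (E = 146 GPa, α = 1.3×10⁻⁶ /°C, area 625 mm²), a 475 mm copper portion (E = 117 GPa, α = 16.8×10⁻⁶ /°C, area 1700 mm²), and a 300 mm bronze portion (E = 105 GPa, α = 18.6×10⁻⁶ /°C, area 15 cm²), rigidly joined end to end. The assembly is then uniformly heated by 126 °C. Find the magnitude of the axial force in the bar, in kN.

If the supports were absent, the total length change would be Σ αᵢΔT Lᵢ = 1.3×10⁻⁶×126×575 + 16.8×10⁻⁶×126×475 + 18.6×10⁻⁶×126×300 = 1.803 mm.
The walls prevent any net length change, so an axial force P (same in every segment) develops. Compatibility: P · Σ Lᵢ/(AᵢEᵢ) = δ_free.
Σ Lᵢ/(AᵢEᵢ) = 575/(625×146×10³) + 475/(1700×117×10³) + 300/(1500×105×10³) = 1.059×10⁻⁵ mm/N.
So P = 1.803 / 1.059×10⁻⁵ = 170.2 kN, compressive.

P ≈ 170 kN (compressive)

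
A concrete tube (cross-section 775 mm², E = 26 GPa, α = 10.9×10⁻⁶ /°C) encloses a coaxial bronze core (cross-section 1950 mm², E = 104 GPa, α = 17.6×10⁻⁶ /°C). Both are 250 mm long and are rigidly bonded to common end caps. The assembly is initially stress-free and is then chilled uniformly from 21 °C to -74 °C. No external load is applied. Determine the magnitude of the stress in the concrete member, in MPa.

Both members must finish at the same length. With the larger α, the bronze tends to over-contract; the plates restrain it, putting the bronze in tension and the concrete in compression. With no external load the two internal forces are equal and opposite, magnitude P.
Setting the final lengths equal and cancelling L: (α₁ − α₂)ΔT = P/(A₁E₁) + P/(A₂E₂).
|α₁ − α₂|·ΔT = 6.7×10⁻⁶ × 95 = 0.0006365.
1/(A₁E₁) + 1/(A₂E₂) = 1/(775×26×10³) + 1/(1950×104×10³) = 5.456×10⁻⁸ N⁻¹.
So P = 0.0006365 / 5.456×10⁻⁸ = 11.67 kN.
σ_{concrete} = P/A₁ = 11670/775 = 15.05 MPa, compressive.

σ ≈ 15.1 MPa (compressive)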